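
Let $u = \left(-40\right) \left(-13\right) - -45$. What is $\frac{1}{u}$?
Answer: $\frac{1}{565} \approx 0.0017699$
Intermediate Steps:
$u = 565$ ($u = 520 + 45 = 565$)
$\frac{1}{u} = \frac{1}{565}$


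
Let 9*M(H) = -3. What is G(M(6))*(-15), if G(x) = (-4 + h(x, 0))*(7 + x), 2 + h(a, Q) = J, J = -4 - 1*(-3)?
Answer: 700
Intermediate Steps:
M(H) = -⅓ (M(H) = (⅑)*(-3) = -⅓)
J = -1 (J = -4 + 3 = -1)
h(a, Q) = -3 (h(a, Q) = -2 - 1 = -3)
G(x) = -49 - 7*x (G(x) = (-4 - 3)*(7 + x) = -7*(7 + x) = -49 - 7*x)
G(M(6))*(-15) = (-49 - 7*(-⅓))*(-15) = (-49 + 7/3)*(-15) = -140/3*(-15) = 700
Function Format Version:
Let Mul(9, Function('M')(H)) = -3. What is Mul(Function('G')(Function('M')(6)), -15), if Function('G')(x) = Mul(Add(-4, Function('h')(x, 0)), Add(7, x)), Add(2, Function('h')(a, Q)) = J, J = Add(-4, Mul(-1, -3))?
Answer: 700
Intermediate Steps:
Function('M')(H) = Rational(-1, 3) (Function('M')(H) = Mul(Rational(1, 9), -3) = Rational(-1, 3))
J = -1 (J = Add(-4, 3) = -1)
Function('h')(a, Q) = -3 (Function('h')(a, Q) = Add(-2, -1) = -3)
Function('G')(x) = Add(-49, Mul(-7, x)) (Function('G')(x) = Mul(Add(-4, -3), Add(7, x)) = Mul(-7, Add(7, x)) = Add(-49, Mul(-7, x)))
Mul(Function('G')(Function('M')(6)), -15) = Mul(Add(-49, Mul(-7, Rational(-1, 3))), -15) = Mul(Add(-49, Rational(7, 3)), -15) = Mul(Rational(-140, 3), -15) = 700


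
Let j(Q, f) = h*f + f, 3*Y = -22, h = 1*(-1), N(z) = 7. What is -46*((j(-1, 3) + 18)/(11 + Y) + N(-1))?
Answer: -6026/11 ≈ -547.82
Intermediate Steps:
h = -1
Y = -22/3 (Y = (⅓)*(-22) = -22/3 ≈ -7.3333)
j(Q, f) = 0 (j(Q, f) = -f + f = 0)
-46*((j(-1, 3) + 18)/(11 + Y) + N(-1)) = -46*((0 + 18)/(11 - 22/3) + 7) = -46*(18/(11/3) + 7) = -46*(18*(3/11) + 7) = -46*(54/11 + 7) = -46*131/11 = -6026/11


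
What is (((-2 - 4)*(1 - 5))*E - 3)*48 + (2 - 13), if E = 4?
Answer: 4453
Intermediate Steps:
(((-2 - 4)*(1 - 5))*E - 3)*48 + (2 - 13) = (((-2 - 4)*(1 - 5))*4 - 3)*48 + (2 - 13) = (-6*(-4)*4 - 3)*48 - 11 = (24*4 - 3)*48 - 11 = (96 - 3)*48 - 11 = 93*48 - 11 = 4464 - 11 = 4453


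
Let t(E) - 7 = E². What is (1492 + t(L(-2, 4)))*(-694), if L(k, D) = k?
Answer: -1043082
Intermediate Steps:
t(E) = 7 + E²
(1492 + t(L(-2, 4)))*(-694) = (1492 + (7 + (-2)²))*(-694) = (1492 + (7 + 4))*(-694) = (1492 + 11)*(-694) = 1503*(-694) = -1043082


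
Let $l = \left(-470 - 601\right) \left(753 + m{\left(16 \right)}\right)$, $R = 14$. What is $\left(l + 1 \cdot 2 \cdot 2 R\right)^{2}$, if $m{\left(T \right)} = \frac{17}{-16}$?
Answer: $\frac{166005315333025}{256} \approx 6.4846 \cdot 10^{11}$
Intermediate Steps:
$m{\left(T \right)} = - \frac{17}{16}$ ($m{\left(T \right)} = 17 \left(- \frac{1}{16}\right) = - \frac{17}{16}$)
$l = - \frac{12885201}{16}$ ($l = \left(-470 - 601\right) \left(753 - \frac{17}{16}\right) = \left(-1071\right) \frac{12031}{16} = - \frac{12885201}{16} \approx -8.0533 \cdot 10^{5}$)
$\left(l + 1 \cdot 2 \cdot 2 R\right)^{2} = \left(- \frac{12885201}{16} + 1 \cdot 2 \cdot 2 \cdot 14\right)^{2} = \left(- \frac{12885201}{16} + 2 \cdot 2 \cdot 14\right)^{2} = \left(- \frac{12885201}{16} + 4 \cdot 14\right)^{2} = \left(- \frac{12885201}{16} + 56\right)^{2} = \left(- \frac{12884305}{16}\right)^{2} = \frac{166005315333025}{256}$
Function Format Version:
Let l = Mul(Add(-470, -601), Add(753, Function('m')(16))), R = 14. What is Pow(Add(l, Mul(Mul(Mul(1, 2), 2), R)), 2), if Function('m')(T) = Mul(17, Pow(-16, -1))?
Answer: Rational(166005315333025, 256) ≈ 6.4846e+11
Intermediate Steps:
Function('m')(T) = Rational(-17, 16) (Function('m')(T) = Mul(17, Rational(-1, 16)) = Rational(-17, 16))
l = Rational(-12885201, 16) (l = Mul(Add(-470, -601), Add(753, Rational(-17, 16))) = Mul(-1071, Rational(12031, 16)) = Rational(-12885201, 16) ≈ -8.0533e+5)
Pow(Add(l, Mul(Mul(Mul(1, 2), 2), R)), 2) = Pow(Add(Rational(-12885201, 16), Mul(Mul(Mul(1, 2), 2), 14)), 2) = Pow(Add(Rational(-12885201, 16), Mul(Mul(2, 2), 14)), 2) = Pow(Add(Rational(-12885201, 16), Mul(4, 14)), 2) = Pow(Add(Rational(-12885201, 16), 56), 2) = Pow(Rational(-12884305, 16), 2) = Rational(166005315333025, 256)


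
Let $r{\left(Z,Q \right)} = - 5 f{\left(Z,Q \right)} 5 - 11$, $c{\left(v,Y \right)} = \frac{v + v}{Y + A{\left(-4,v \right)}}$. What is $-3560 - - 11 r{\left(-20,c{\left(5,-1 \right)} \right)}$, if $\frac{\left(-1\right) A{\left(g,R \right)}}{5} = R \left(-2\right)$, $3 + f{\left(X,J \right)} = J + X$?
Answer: $\frac{126806}{49} \approx 2587.9$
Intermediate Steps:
$f{\left(X,J \right)} = -3 + J + X$ ($f{\left(X,J \right)} = -3 + \left(J + X\right) = -3 + J + X$)
$A{\left(g,R \right)} = 10 R$ ($A{\left(g,R \right)} = - 5 R \left(-2\right) = - 5 \left(- 2 R\right) = 10 R$)
$c{\left(v,Y \right)} = \frac{2 v}{Y + 10 v}$ ($c{\left(v,Y \right)} = \frac{v + v}{Y + 10 v} = \frac{2 v}{Y + 10 v}$)
$r{\left(Z,Q \right)} = 64 - 25 Q - 25 Z$ ($r{\left(Z,Q \right)} = - 5 \left(-3 + Q + Z\right) 5 - 11 = \left(15 - 5 Q - 5 Z\right) 5 - 11 = \left(75 - 25 Q - 25 Z\right) - 11 = 64 - 25 Q - 25 Z$)
$-3560 - - 11 r{\left(-20,c{\left(5,-1 \right)} \right)} = -3560 - - 11 \left(64 - 25 \cdot 2 \cdot 5 \frac{1}{-1 + 10 \cdot 5} - -500\right) = -3560 - - 11 \left(64 - 25 \cdot 2 \cdot 5 \frac{1}{-1 + 50} + 500\right) = -3560 - - 11 \left(64 - 25 \cdot 2 \cdot 5 \cdot \frac{1}{49} + 500\right) = -3560 - - 11 \left(64 - \frac{250}{49} + 500\right) = -3560 - \left(-11\right) \frac{27386}{49} = -3560 - - \frac{301246}{49} = -3560 + \frac{301246}{49} = \frac{126806}{49}$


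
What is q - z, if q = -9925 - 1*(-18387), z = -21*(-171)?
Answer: 4871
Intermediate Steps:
z = 3591
q = 8462 (q = -9925 + 18387 = 8462)
q - z = 8462 - 1*3591 = 8462 - 3591 = 4871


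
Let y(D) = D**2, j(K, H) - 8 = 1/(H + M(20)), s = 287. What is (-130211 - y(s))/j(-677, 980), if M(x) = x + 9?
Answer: -23832580/897 ≈ -26569.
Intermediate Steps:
M(x) = 9 + x
j(K, H) = 8 + 1/(29 + H) (j(K, H) = 8 + 1/(H + (9 + 20)) = 8 + 1/(H + 29) = 8 + 1/(29 + H))
(-130211 - y(s))/j(-677, 980) = (-130211 - 1*287**2)/(((233 + 8*980)/(29 + 980))) = (-130211 - 1*82369)/(((233 + 7840)/1009)) = (-130211 - 82369)/(((1/1009)*8073)) = -212580/8073/1009 = -212580*1009/8073 = -23832580/897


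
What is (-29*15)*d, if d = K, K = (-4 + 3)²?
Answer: -435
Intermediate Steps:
K = 1 (K = (-1)² = 1)
d = 1
(-29*15)*d = -29*15*1 = -435*1 = -435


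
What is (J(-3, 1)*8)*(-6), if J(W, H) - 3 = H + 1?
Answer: -240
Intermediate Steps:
J(W, H) = 4 + H (J(W, H) = 3 + (H + 1) = 3 + (1 + H) = 4 + H)
(J(-3, 1)*8)*(-6) = ((4 + 1)*8)*(-6) = (5*8)*(-6) = 40*(-6) = -240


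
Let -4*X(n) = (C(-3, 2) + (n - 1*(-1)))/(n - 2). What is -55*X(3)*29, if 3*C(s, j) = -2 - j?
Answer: 3190/3 ≈ 1063.3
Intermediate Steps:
C(s, j) = -2/3 - j/3 (C(s, j) = (-2 - j)/3 = -2/3 - j/3)
X(n) = -(-1/3 + n)/(4*(-2 + n)) (X(n) = -((-2/3 - 1/3*2) + (n - 1*(-1)))/(4*(n - 2)) = -((-2/3 - 2/3) + (n + 1))/(4*(-2 + n)) = -(-4/3 + (1 + n))/(4*(-2 + n)) = -(-1/3 + n)/(4*(-2 + n)))
-55*X(3)*29 = -55*(1 - 3*3)/(12*(-2 + 3))*29 = -55*(1 - 9)/(12*1)*29 = -55*(-8)/12*29 = -55*(-2/3)*29 = (110/3)*29 = 3190/3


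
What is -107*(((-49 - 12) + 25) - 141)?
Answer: 18939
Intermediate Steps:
-107*(((-49 - 12) + 25) - 141) = -107*((-61 + 25) - 141) = -107*(-36 - 141) = -107*(-177) = 18939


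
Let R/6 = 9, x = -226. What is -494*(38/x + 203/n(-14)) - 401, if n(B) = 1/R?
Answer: -611956691/113 ≈ -5.4155e+6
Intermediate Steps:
R = 54 (R = 6*9 = 54)
n(B) = 1/54
-494*(38/x + 203/n(-14)) - 401 = -494*(38/(-226) + 203/(1/54)) - 401 = -494*(38*(-1/226) + 203*54) - 401 = -494*(-19/113 + 10962) - 401 = -494*1238687/113 - 401 = -611911378/113 - 401 = -611956691/113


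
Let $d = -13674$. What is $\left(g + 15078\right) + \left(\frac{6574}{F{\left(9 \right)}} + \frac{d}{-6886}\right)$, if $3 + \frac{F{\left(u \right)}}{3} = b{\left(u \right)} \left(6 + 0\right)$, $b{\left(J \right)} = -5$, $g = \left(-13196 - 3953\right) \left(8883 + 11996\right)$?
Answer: $- \frac{11094553173520}{30987} \approx -3.5804 \cdot 10^{8}$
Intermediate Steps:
$g = -358053971$ ($g = \left(-17149\right) 20879 = -358053971$)
$F{\left(u \right)} = -99$ ($F{\left(u \right)} = -9 + 3 \left(- 5 \left(6 + 0\right)\right) = -9 + 3 \left(\left(-5\right) 6\right) = -9 + 3 \left(-30\right) = -9 - 90 = -99$)
$\left(g + 15078\right) + \left(\frac{6574}{F{\left(9 \right)}} + \frac{d}{-6886}\right) = \left(-358053971 + 15078\right) + \left(\frac{6574}{-99} - \frac{13674}{-6886}\right) = -358038893 + \left(6574 \left(- \frac{1}{99}\right) - - \frac{6837}{3443}\right) = -358038893 + \left(- \frac{6574}{99} + \frac{6837}{3443}\right) = -358038893 - \frac{1996129}{30987} = - \frac{11094553173520}{30987}$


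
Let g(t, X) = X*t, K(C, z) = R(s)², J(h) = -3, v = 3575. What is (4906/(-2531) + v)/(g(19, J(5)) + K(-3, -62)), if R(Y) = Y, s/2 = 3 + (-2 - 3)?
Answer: -9043419/103771 ≈ -87.148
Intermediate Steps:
s = -4 (s = 2*(3 + (-2 - 3)) = 2*(3 - 5) = 2*(-2) = -4)
K(C, z) = 16 (K(C, z) = (-4)² = 16)
(4906/(-2531) + v)/(g(19, J(5)) + K(-3, -62)) = (4906/(-2531) + 3575)/(-3*19 + 16) = (4906*(-1/2531) + 3575)/(-57 + 16) = (-4906/2531 + 3575)/(-41) = (9043419/2531)*(-1/41) = -9043419/103771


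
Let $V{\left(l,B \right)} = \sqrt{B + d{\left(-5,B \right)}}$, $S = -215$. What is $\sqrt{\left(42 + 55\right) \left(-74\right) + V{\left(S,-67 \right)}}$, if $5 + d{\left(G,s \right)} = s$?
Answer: $\sqrt{-7178 + i \sqrt{139}} \approx 0.0696 + 84.723 i$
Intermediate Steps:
$d{\left(G,s \right)} = -5 + s$
$V{\left(l,B \right)} = \sqrt{-5 + 2 B}$ ($V{\left(l,B \right)} = \sqrt{B + \left(-5 + B\right)} = \sqrt{-5 + 2 B}$)
$\sqrt{\left(42 + 55\right) \left(-74\right) + V{\left(S,-67 \right)}} = \sqrt{\left(42 + 55\right) \left(-74\right) + \sqrt{-5 + 2 \left(-67\right)}} = \sqrt{97 \left(-74\right) + \sqrt{-5 - 134}} = \sqrt{-7178 + \sqrt{-139}} = \sqrt{-7178 + i \sqrt{139}}$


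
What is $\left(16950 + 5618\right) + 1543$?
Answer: $24111$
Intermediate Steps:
$\left(16950 + 5618\right) + 1543 = 22568 + 1543 = 24111$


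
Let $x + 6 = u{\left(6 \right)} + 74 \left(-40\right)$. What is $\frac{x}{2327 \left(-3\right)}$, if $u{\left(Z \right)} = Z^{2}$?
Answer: $\frac{2930}{6981} \approx 0.41971$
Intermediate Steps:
$x = -2930$ ($x = -6 + \left(6^{2} + 74 \left(-40\right)\right) = -6 + \left(36 - 2960\right) = -6 - 2924 = -2930$)
$\frac{x}{2327 \left(-3\right)} = - \frac{2930}{2327 \left(-3\right)} = - \frac{2930}{-6981} = \left(-2930\right) \left(- \frac{1}{6981}\right) = \frac{2930}{6981}$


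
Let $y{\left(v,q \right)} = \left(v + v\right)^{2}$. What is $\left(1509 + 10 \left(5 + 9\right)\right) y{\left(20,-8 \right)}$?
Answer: $2638400$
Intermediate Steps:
$y{\left(v,q \right)} = 4 v^{2}$ ($y{\left(v,q \right)} = \left(2 v\right)^{2} = 4 v^{2}$)
$\left(1509 + 10 \left(5 + 9\right)\right) y{\left(20,-8 \right)} = \left(1509 + 10 \left(5 + 9\right)\right) 4 \cdot 20^{2} = \left(1509 + 10 \cdot 14\right) 4 \cdot 400 = \left(1509 + 140\right) 1600 = 1649 \cdot 1600 = 2638400$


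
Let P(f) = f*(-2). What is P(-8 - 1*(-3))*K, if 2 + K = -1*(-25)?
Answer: 230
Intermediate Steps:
P(f) = -2*f
K = 23 (K = -2 - 1*(-25) = -2 + 25 = 23)
P(-8 - 1*(-3))*K = -2*(-8 - 1*(-3))*23 = -2*(-8 + 3)*23 = -2*(-5)*23 = 10*23 = 230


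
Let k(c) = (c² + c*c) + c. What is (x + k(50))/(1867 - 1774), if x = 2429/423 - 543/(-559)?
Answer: 1195695350/21990501 ≈ 54.373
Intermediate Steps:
k(c) = c + 2*c² (k(c) = (c² + c²) + c = 2*c² + c = c + 2*c²)
x = 1587500/236457 (x = 2429*(1/423) - 543*(-1/559) = 2429/423 + 543/559 = 1587500/236457 ≈ 6.7137)
(x + k(50))/(1867 - 1774) = (1587500/236457 + 50*(1 + 2*50))/(1867 - 1774) = (1587500/236457 + 50*(1 + 100))/93 = (1587500/236457 + 50*101)*(1/93) = (1587500/236457 + 5050)*(1/93) = (1195695350/236457)*(1/93) = 1195695350/21990501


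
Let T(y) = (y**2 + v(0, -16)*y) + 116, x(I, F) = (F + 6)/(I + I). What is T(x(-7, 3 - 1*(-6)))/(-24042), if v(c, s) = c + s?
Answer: -26321/4712232 ≈ -0.0055857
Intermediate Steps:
x(I, F) = (6 + F)/(2*I) (x(I, F) = (6 + F)/((2*I)) = (6 + F)*(1/(2*I)) = (6 + F)/(2*I))
T(y) = 116 + y**2 - 16*y (T(y) = (y**2 + (0 - 16)*y) + 116 = (y**2 - 16*y) + 116 = 116 + y**2 - 16*y)
T(x(-7, 3 - 1*(-6)))/(-24042) = (116 + ((1/2)*(6 + (3 - 1*(-6)))/(-7))**2 - 8*(6 + (3 - 1*(-6)))/(-7))/(-24042) = (116 + ((1/2)*(-1/7)*(6 + (3 + 6)))**2 - 8*(-1)*(6 + (3 + 6))/7)*(-1/24042) = (116 + ((1/2)*(-1/7)*(6 + 9))**2 - 8*(-1)*(6 + 9)/7)*(-1/24042) = (116 + ((1/2)*(-1/7)*15)**2 - 8*(-1)*15/7)*(-1/24042) = (116 + (-15/14)**2 - 16*(-15/14))*(-1/24042) = (116 + 225/196 + 120/7)*(-1/24042) = (26321/196)*(-1/24042) = -26321/4712232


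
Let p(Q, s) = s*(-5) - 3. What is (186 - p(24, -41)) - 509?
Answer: -525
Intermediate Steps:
p(Q, s) = -3 - 5*s (p(Q, s) = -5*s - 3 = -3 - 5*s)
(186 - p(24, -41)) - 509 = (186 - (-3 - 5*(-41))) - 509 = (186 - (-3 + 205)) - 509 = (186 - 1*202) - 509 = (186 - 202) - 509 = -16 - 509 = -525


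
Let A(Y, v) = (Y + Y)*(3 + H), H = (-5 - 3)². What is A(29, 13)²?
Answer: 15100996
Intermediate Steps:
H = 64 (H = (-8)² = 64)
A(Y, v) = 134*Y (A(Y, v) = (Y + Y)*(3 + 64) = (2*Y)*67 = 134*Y)
A(29, 13)² = (134*29)² = 3886² = 15100996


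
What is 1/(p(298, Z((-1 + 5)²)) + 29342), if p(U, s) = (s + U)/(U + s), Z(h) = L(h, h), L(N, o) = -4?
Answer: 1/29343 ≈ 3.4080e-5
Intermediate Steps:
Z(h) = -4
p(U, s) = 1 (p(U, s) = (U + s)/(U + s) = 1)
1/(p(298, Z((-1 + 5)²)) + 29342) = 1/(1 + 29342) = 1/29343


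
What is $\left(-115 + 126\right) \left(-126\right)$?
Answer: $-1386$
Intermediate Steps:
$\left(-115 + 126\right) \left(-126\right) = 11 \left(-126\right) = -1386$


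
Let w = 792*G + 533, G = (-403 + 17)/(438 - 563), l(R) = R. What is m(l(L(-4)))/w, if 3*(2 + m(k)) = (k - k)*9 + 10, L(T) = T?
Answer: 500/1117011 ≈ 0.00044762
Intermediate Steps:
G = 386/125 (G = -386/(-125) = -386*(-1/125) = 386/125 ≈ 3.0880)
m(k) = 4/3 (m(k) = -2 + ((k - k)*9 + 10)/3 = -2 + (0*9 + 10)/3 = -2 + (0 + 10)/3 = -2 + (⅓)*10 = -2 + 10/3 = 4/3)
w = 372337/125 (w = 792*(386/125) + 533 = 305712/125 + 533 = 372337/125 ≈ 2978.7)
m(l(L(-4)))/w = 4/(3*(372337/125)) = (4/3)*(125/372337) = 500/1117011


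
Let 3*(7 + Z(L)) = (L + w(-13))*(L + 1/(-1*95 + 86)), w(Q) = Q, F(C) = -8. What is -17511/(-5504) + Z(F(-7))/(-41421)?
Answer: 6525442387/2051830656 ≈ 3.1803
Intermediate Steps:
Z(L) = -7 + (-13 + L)*(-1/9 + L)/3 (Z(L) = -7 + ((L - 13)*(L + 1/(-1*95 + 86)))/3 = -7 + ((-13 + L)*(L + 1/(-95 + 86)))/3 = -7 + ((-13 + L)*(L + 1/(-9)))/3 = -7 + ((-13 + L)*(L - 1/9))/3 = -7 + ((-13 + L)*(-1/9 + L))/3 = -7 + (-13 + L)*(-1/9 + L)/3)
-17511/(-5504) + Z(F(-7))/(-41421) = -17511/(-5504) + (-176/27 - 118/27*(-8) + (1/3)*(-8)**2)/(-41421) = -17511*(-1/5504) + (-176/27 + 944/27 + (1/3)*64)*(-1/41421) = 17511/5504 + (-176/27 + 944/27 + 64/3)*(-1/41421) = 17511/5504 + (448/9)*(-1/41421) = 17511/5504 - 448/372789 = 6525442387/2051830656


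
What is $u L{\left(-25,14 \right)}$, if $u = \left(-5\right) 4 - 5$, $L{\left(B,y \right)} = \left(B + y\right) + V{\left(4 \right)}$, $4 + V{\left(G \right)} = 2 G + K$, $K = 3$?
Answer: $100$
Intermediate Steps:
$V{\left(G \right)} = -1 + 2 G$ ($V{\left(G \right)} = -4 + \left(2 G + 3\right) = -4 + \left(3 + 2 G\right) = -1 + 2 G$)
$L{\left(B,y \right)} = 7 + B + y$ ($L{\left(B,y \right)} = \left(B + y\right) + \left(-1 + 2 \cdot 4\right) = \left(B + y\right) + \left(-1 + 8\right) = \left(B + y\right) + 7 = 7 + B + y$)
$u = -25$ ($u = -20 - 5 = -25$)
$u L{\left(-25,14 \right)} = - 25 \left(7 - 25 + 14\right) = \left(-25\right) \left(-4\right) = 100$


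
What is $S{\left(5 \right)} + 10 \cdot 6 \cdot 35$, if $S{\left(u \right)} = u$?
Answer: $2105$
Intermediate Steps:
$S{\left(5 \right)} + 10 \cdot 6 \cdot 35 = 5 + 10 \cdot 6 \cdot 35 = 5 + 60 \cdot 35 = 5 + 2100 = 2105$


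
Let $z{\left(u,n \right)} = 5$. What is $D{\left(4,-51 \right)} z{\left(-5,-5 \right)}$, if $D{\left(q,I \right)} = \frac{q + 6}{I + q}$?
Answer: $- \frac{50}{47} \approx -1.0638$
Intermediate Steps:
$D{\left(q,I \right)} = \frac{6 + q}{I + q}$
$D{\left(4,-51 \right)} z{\left(-5,-5 \right)} = \frac{6 + 4}{-51 + 4} \cdot 5 = \frac{1}{-47} \cdot 10 \cdot 5 = \left(- \frac{1}{47}\right) 10 \cdot 5 = \left(- \frac{10}{47}\right) 5 = - \frac{50}{47}$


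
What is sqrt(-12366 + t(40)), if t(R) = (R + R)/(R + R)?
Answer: I*sqrt(12365) ≈ 111.2*I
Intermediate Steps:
t(R) = 1 (t(R) = (2*R)/((2*R)) = (2*R)*(1/(2*R)) = 1)
sqrt(-12366 + t(40)) = sqrt(-12366 + 1) = sqrt(-12365) = I*sqrt(12365)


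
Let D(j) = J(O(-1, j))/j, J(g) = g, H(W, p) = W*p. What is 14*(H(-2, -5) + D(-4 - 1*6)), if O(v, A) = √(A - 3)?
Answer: 140 - 7*I*√13/5 ≈ 140.0 - 5.0478*I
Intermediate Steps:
O(v, A) = √(-3 + A)
D(j) = √(-3 + j)/j
14*(H(-2, -5) + D(-4 - 1*6)) = 14*(-2*(-5) + √(-3 + (-4 - 1*6))/(-4 - 1*6)) = 14*(10 + √(-3 + (-4 - 6))/(-4 - 6)) = 14*(10 + √(-3 - 10)/(-10)) = 14*(10 - I*√13/10) = 140 - 7*I*√13/5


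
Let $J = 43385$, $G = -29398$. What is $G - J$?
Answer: $-72783$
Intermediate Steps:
$G - J = -29398 - 43385 = -72783$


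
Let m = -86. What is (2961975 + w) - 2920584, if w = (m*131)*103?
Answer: -1119007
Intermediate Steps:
w = -1160398 (w = -86*131*103 = -11266*103 = -1160398)
(2961975 + w) - 2920584 = (2961975 - 1160398) - 2920584 = 1801577 - 2920584 = -1119007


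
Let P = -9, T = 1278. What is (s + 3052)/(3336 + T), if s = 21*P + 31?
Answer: 1447/2307 ≈ 0.62722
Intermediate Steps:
s = -158 (s = 21*(-9) + 31 = -189 + 31 = -158)
(s + 3052)/(3336 + T) = (-158 + 3052)/(3336 + 1278) = 2894/4614 = 2894*(1/4614) = 1447/2307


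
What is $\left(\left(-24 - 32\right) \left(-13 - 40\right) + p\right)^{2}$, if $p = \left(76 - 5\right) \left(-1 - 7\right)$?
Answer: $5760000$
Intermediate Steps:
$p = -568$ ($p = 71 \left(-8\right) = -568$)
$\left(\left(-24 - 32\right) \left(-13 - 40\right) + p\right)^{2} = \left(\left(-24 - 32\right) \left(-13 - 40\right) - 568\right)^{2} = \left(\left(-56\right) \left(-53\right) - 568\right)^{2} = \left(2968 - 568\right)^{2} = 2400^{2} = 5760000$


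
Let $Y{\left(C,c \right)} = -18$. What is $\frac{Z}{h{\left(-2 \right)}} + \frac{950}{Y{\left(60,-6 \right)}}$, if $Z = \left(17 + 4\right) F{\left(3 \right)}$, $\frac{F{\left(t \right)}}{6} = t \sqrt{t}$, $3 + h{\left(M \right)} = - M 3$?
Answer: $- \frac{475}{9} + 126 \sqrt{3} \approx 165.46$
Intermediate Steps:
$h{\left(M \right)} = -3 - 3 M$ ($h{\left(M \right)} = -3 + - M 3 = -3 - 3 M$)
$F{\left(t \right)} = 6 t^{\frac{3}{2}}$ ($F{\left(t \right)} = 6 t \sqrt{t} = 6 t^{\frac{3}{2}}$)
$Z = 378 \sqrt{3}$ ($Z = \left(17 + 4\right) 6 \cdot 3^{\frac{3}{2}} = 21 \cdot 6 \cdot 3 \sqrt{3} = 21 \cdot 18 \sqrt{3} = 378 \sqrt{3} \approx 654.71$)
$\frac{Z}{h{\left(-2 \right)}} + \frac{950}{Y{\left(60,-6 \right)}} = \frac{378 \sqrt{3}}{-3 - -6} + \frac{950}{-18} = \frac{378 \sqrt{3}}{-3 + 6} + 950 \left(- \frac{1}{18}\right) = \frac{378 \sqrt{3}}{3} - \frac{475}{9} = 378 \sqrt{3} \cdot \frac{1}{3} - \frac{475}{9} = 126 \sqrt{3} - \frac{475}{9} = - \frac{475}{9} + 126 \sqrt{3}$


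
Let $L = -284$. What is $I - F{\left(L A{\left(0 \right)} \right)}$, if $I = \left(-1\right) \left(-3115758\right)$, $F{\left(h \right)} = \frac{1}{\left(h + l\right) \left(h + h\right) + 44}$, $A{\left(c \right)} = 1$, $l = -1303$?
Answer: $\frac{2808731206679}{901460} \approx 3.1158 \cdot 10^{6}$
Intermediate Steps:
$F{\left(h \right)} = \frac{1}{44 + 2 h \left(-1303 + h\right)}$ ($F{\left(h \right)} = \frac{1}{\left(h - 1303\right) \left(h + h\right) + 44} = \frac{1}{\left(-1303 + h\right) 2 h + 44} = \frac{1}{2 h \left(-1303 + h\right) + 44} = \frac{1}{44 + 2 h \left(-1303 + h\right)}$)
$I = 3115758$
$I - F{\left(L A{\left(0 \right)} \right)} = 3115758 - \frac{1}{2 \left(22 + \left(\left(-284\right) 1\right)^{2} - 1303 \left(\left(-284\right) 1\right)\right)} = 3115758 - \frac{1}{2 \left(22 + \left(-284\right)^{2} - -370052\right)} = 3115758 - \frac{1}{2 \left(22 + 80656 + 370052\right)} = 3115758 - \frac{1}{2 \cdot 450730} = 3115758 - \frac{1}{2} \cdot \frac{1}{450730} = 3115758 - \frac{1}{901460} = \frac{2808731206679}{901460}$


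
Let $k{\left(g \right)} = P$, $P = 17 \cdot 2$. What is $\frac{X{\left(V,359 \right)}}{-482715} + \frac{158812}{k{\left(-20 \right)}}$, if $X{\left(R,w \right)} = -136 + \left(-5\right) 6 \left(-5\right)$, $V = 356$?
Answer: $\frac{2254733356}{482715} \approx 4670.9$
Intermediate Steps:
$P = 34$
$k{\left(g \right)} = 34$
$X{\left(R,w \right)} = 14$ ($X{\left(R,w \right)} = -136 - -150 = -136 + 150 = 14$)
$\frac{X{\left(V,359 \right)}}{-482715} + \frac{158812}{k{\left(-20 \right)}} = \frac{14}{-482715} + \frac{158812}{34} = 14 \left(- \frac{1}{482715}\right) + 158812 \cdot \frac{1}{34} = - \frac{14}{482715} + \frac{79406}{17} = \frac{2254733356}{482715}$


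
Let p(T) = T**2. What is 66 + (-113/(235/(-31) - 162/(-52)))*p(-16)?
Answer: 23553502/3599 ≈ 6544.5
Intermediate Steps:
66 + (-113/(235/(-31) - 162/(-52)))*p(-16) = 66 - 113/(235/(-31) - 162/(-52))*(-16)**2 = 66 - 113/(235*(-1/31) - 162*(-1/52))*256 = 66 - 113/(-235/31 + 81/26)*256 = 66 - 113/(-3599/806)*256 = 66 - 113*(-806/3599)*256 = 66 + (91078/3599)*256 = 66 + 23315968/3599 = 23553502/3599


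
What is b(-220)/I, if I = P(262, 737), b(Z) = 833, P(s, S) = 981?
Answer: 833/981 ≈ 0.84913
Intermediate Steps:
I = 981
b(-220)/I = 833/981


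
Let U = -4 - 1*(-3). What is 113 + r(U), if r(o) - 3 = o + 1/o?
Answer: 114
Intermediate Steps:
U = -1 (U = -4 + 3 = -1)
r(o) = 3 + o + 1/o (r(o) = 3 + (o + 1/o) = 3 + o + 1/o)
113 + r(U) = 113 + (3 - 1 + 1/(-1)) = 113 + (3 - 1 - 1) = 113 + 1 = 114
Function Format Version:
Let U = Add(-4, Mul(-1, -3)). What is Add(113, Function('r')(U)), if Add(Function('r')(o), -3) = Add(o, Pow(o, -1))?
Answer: 114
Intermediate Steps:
U = -1 (U = Add(-4, 3) = -1)
Function('r')(o) = Add(3, o, Pow(o, -1)) (Function('r')(o) = Add(3, Add(o, Pow(o, -1))) = Add(3, o, Pow(o, -1)))
Add(113, Function('r')(U)) = Add(113, Add(3, -1, Pow(-1, -1))) = Add(113, Add(3, -1, -1)) = Add(113, 1) = 114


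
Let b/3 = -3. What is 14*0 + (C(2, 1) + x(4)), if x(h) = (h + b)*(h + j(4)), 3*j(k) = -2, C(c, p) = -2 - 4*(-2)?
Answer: -32/3 ≈ -10.667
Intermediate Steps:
b = -9 (b = 3*(-3) = -9)
C(c, p) = 6 (C(c, p) = -2 + 8 = 6)
j(k) = -⅔ (j(k) = (⅓)*(-2) = -⅔)
x(h) = (-9 + h)*(-⅔ + h) (x(h) = (h - 9)*(h - ⅔) = (-9 + h)*(-⅔ + h))
14*0 + (C(2, 1) + x(4)) = 14*0 + (6 + (6 + 4² - 29/3*4)) = 0 + (6 + (6 + 16 - 116/3)) = 0 + (6 - 50/3) = 0 - 32/3 = -32/3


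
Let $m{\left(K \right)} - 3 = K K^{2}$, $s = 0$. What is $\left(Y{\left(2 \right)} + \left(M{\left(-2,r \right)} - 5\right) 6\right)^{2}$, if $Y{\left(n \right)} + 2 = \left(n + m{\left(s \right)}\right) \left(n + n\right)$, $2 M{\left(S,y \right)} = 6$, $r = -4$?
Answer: $36$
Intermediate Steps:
$M{\left(S,y \right)} = 3$ ($M{\left(S,y \right)} = \frac{1}{2} \cdot 6 = 3$)
$m{\left(K \right)} = 3 + K^{3}$ ($m{\left(K \right)} = 3 + K K^{2} = 3 + K^{3}$)
$Y{\left(n \right)} = -2 + 2 n \left(3 + n\right)$ ($Y{\left(n \right)} = -2 + \left(n + \left(3 + 0^{3}\right)\right) \left(n + n\right) = -2 + \left(n + \left(3 + 0\right)\right) 2 n = -2 + \left(n + 3\right) 2 n = -2 + \left(3 + n\right) 2 n = -2 + 2 n \left(3 + n\right)$)
$\left(Y{\left(2 \right)} + \left(M{\left(-2,r \right)} - 5\right) 6\right)^{2} = \left(\left(-2 + 2 \cdot 2^{2} + 6 \cdot 2\right) + \left(3 - 5\right) 6\right)^{2} = \left(\left(-2 + 2 \cdot 4 + 12\right) - 12\right)^{2} = \left(\left(-2 + 8 + 12\right) - 12\right)^{2} = \left(18 - 12\right)^{2} = 6^{2} = 36$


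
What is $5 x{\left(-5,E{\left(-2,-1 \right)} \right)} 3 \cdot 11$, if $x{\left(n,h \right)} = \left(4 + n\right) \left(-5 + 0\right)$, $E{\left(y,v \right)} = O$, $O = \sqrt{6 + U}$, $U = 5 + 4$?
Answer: $825$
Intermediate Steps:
$U = 9$
$O = \sqrt{15}$ ($O = \sqrt{6 + 9} = \sqrt{15} \approx 3.873$)
$E{\left(y,v \right)} = \sqrt{15}$
$x{\left(n,h \right)} = -20 - 5 n$ ($x{\left(n,h \right)} = \left(4 + n\right) \left(-5\right) = -20 - 5 n$)
$5 x{\left(-5,E{\left(-2,-1 \right)} \right)} 3 \cdot 11 = 5 \left(-20 - -25\right) 3 \cdot 11 = 5 \left(-20 + 25\right) 3 \cdot 11 = 5 \cdot 5 \cdot 3 \cdot 11 = 25 \cdot 3 \cdot 11 = 75 \cdot 11 = 825$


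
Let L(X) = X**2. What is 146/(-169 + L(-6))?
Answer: -146/133 ≈ -1.0977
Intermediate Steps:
146/(-169 + L(-6)) = 146/(-169 + (-6)**2) = 146/(-169 + 36) = 146/(-133) = 146*(-1/133) = -146/133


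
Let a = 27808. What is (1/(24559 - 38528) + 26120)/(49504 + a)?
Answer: 364870279/1079971328 ≈ 0.33785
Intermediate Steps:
(1/(24559 - 38528) + 26120)/(49504 + a) = (1/(24559 - 38528) + 26120)/(49504 + 27808) = (1/(-13969) + 26120)/77312 = (-1/13969 + 26120)*(1/77312) = (364870279/13969)*(1/77312) = 364870279/1079971328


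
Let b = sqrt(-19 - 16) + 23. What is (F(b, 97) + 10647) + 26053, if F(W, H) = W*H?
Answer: 38931 + 97*I*sqrt(35) ≈ 38931.0 + 573.86*I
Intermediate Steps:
b = 23 + I*sqrt(35) (b = sqrt(-35) + 23 = I*sqrt(35) + 23 = 23 + I*sqrt(35) ≈ 23.0 + 5.9161*I)
F(W, H) = H*W
(F(b, 97) + 10647) + 26053 = (97*(23 + I*sqrt(35)) + 10647) + 26053 = ((2231 + 97*I*sqrt(35)) + 10647) + 26053 = (12878 + 97*I*sqrt(35)) + 26053 = 38931 + 97*I*sqrt(35)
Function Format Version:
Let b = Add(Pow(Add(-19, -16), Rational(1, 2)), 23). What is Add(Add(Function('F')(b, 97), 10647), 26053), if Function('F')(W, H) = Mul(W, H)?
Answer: Add(38931, Mul(97, I, Pow(35, Rational(1, 2)))) ≈ Add(38931., Mul(573.86, I))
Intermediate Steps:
b = Add(23, Mul(I, Pow(35, Rational(1, 2)))) (b = Add(Pow(-35, Rational(1, 2)), 23) = Add(Mul(I, Pow(35, Rational(1, 2))), 23) = Add(23, Mul(I, Pow(35, Rational(1, 2)))) ≈ Add(23.000, Mul(5.9161, I)))
Function('F')(W, H) = Mul(H, W)
Add(Add(Function('F')(b, 97), 10647), 26053) = Add(Add(Mul(97, Add(23, Mul(I, Pow(35, Rational(1, 2))))), 10647), 26053) = Add(Add(Add(2231, Mul(97, I, Pow(35, Rational(1, 2)))), 10647), 26053) = Add(Add(12878, Mul(97, I, Pow(35, Rational(1, 2)))), 26053) = Add(38931, Mul(97, I, Pow(35, Rational(1, 2))))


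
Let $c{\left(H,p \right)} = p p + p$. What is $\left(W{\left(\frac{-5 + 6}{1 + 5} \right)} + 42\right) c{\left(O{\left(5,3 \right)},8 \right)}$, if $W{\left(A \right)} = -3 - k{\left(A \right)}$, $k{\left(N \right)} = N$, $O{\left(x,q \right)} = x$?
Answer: $2796$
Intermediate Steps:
$W{\left(A \right)} = -3 - A$
$c{\left(H,p \right)} = p + p^{2}$ ($c{\left(H,p \right)} = p^{2} + p = p + p^{2}$)
$\left(W{\left(\frac{-5 + 6}{1 + 5} \right)} + 42\right) c{\left(O{\left(5,3 \right)},8 \right)} = \left(\left(-3 - \frac{-5 + 6}{1 + 5}\right) + 42\right) 8 \left(1 + 8\right) = \left(\left(-3 - 1 \cdot \frac{1}{6}\right) + 42\right) 8 \cdot 9 = \left(\left(-3 - 1 \cdot \frac{1}{6}\right) + 42\right) 72 = \left(\left(-3 - \frac{1}{6}\right) + 42\right) 72 = \left(- \frac{19}{6} + 42\right) 72 = \frac{233}{6} \cdot 72 = 2796$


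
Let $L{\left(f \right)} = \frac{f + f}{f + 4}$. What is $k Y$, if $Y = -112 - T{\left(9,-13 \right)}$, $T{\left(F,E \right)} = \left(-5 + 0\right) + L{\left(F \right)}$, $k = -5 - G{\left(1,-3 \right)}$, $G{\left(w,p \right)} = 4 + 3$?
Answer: $\frac{16908}{13} \approx 1300.6$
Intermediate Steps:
$G{\left(w,p \right)} = 7$
$L{\left(f \right)} = \frac{2 f}{4 + f}$
$k = -12$ ($k = -5 - 7 = -12$)
$T{\left(F,E \right)} = -5 + \frac{2 F}{4 + F}$ ($T{\left(F,E \right)} = \left(-5 + 0\right) + \frac{2 F}{4 + F} = -5 + \frac{2 F}{4 + F}$)
$Y = - \frac{1409}{13}$ ($Y = -112 - \frac{-20 - 27}{4 + 9} = -112 - \frac{-20 - 27}{13} = -112 - \frac{1}{13} \left(-47\right) = -112 - - \frac{47}{13} = -112 + \frac{47}{13} = - \frac{1409}{13} \approx -108.38$)
$k Y = \left(-12\right) \left(- \frac{1409}{13}\right) = \frac{16908}{13}$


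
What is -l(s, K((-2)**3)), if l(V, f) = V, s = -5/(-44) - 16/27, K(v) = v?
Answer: 569/1188 ≈ 0.47896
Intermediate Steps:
s = -569/1188 (s = -5*(-1/44) - 16*1/27 = 5/44 - 16/27 = -569/1188 ≈ -0.47896)
-l(s, K((-2)**3)) = -1*(-569/1188) = 569/1188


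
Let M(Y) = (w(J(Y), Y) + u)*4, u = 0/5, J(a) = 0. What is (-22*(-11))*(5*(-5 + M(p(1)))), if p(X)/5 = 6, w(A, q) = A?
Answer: -6050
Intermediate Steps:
u = 0 (u = 0*(⅕) = 0)
p(X) = 30 (p(X) = 5*6 = 30)
M(Y) = 0 (M(Y) = (0 + 0)*4 = 0*4 = 0)
(-22*(-11))*(5*(-5 + M(p(1)))) = (-22*(-11))*(5*(-5 + 0)) = 242*(5*(-5)) = 242*(-25) = -6050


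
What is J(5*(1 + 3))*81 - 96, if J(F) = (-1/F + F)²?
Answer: 12856881/400 ≈ 32142.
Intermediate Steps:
J(F) = (F - 1/F)²
J(5*(1 + 3))*81 - 96 = ((-1 + (5*(1 + 3))²)²/(5*(1 + 3))²)*81 - 96 = ((-1 + (5*4)²)²/(5*4)²)*81 - 96 = ((-1 + 20²)²/20²)*81 - 96 = ((-1 + 400)²/400)*81 - 96 = ((1/400)*399²)*81 - 96 = ((1/400)*159201)*81 - 96 = (159201/400)*81 - 96 = 12895281/400 - 96 = 12856881/400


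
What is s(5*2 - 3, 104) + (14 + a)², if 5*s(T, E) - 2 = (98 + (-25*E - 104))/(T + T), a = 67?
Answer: 228346/35 ≈ 6524.2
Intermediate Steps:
s(T, E) = ⅖ + (-6 - 25*E)/(10*T) (s(T, E) = ⅖ + ((98 + (-25*E - 104))/(T + T))/5 = ⅖ + ((98 + (-104 - 25*E))/((2*T)))/5 = ⅖ + ((-6 - 25*E)*(1/(2*T)))/5 = ⅖ + ((-6 - 25*E)/(2*T))/5 = ⅖ + (-6 - 25*E)/(10*T))
s(5*2 - 3, 104) + (14 + a)² = (-6 - 25*104 + 4*(5*2 - 3))/(10*(5*2 - 3)) + (14 + 67)² = (-6 - 2600 + 4*(10 - 3))/(10*(10 - 3)) + 81² = (⅒)*(-6 - 2600 + 4*7)/7 + 6561 = (⅒)*(⅐)*(-6 - 2600 + 28) + 6561 = (⅒)*(⅐)*(-2578) + 6561 = -1289/35 + 6561 = 228346/35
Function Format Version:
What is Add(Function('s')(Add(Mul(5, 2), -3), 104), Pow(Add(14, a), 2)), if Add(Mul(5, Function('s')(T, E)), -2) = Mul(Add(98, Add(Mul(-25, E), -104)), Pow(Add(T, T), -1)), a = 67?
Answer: Rational(228346, 35) ≈ 6524.2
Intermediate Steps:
Function('s')(T, E) = Add(Rational(2, 5), Mul(Rational(1, 10), Pow(T, -1), Add(-6, Mul(-25, E)))) (Function('s')(T, E) = Add(Rational(2, 5), Mul(Rational(1, 5), Mul(Add(98, Add(Mul(-25, E), -104)), Pow(Add(T, T), -1)))) = Add(Rational(2, 5), Mul(Rational(1, 5), Mul(Add(98, Add(-104, Mul(-25, E))), Pow(Mul(2, T), -1)))) = Add(Rational(2, 5), Mul(Rational(1, 5), Mul(Add(-6, Mul(-25, E)), Mul(Rational(1, 2), Pow(T, -1))))) = Add(Rational(2, 5), Mul(Rational(1, 5), Mul(Rational(1, 2), Pow(T, -1), Add(-6, Mul(-25, E))))) = Add(Rational(2, 5), Mul(Rational(1, 10), Pow(T, -1), Add(-6, Mul(-25, E)))))
Add(Function('s')(Add(Mul(5, 2), -3), 104), Pow(Add(14, a), 2)) = Add(Mul(Rational(1, 10), Pow(Add(Mul(5, 2), -3), -1), Add(-6, Mul(-25, 104), Mul(4, Add(Mul(5, 2), -3)))), Pow(Add(14, 67), 2)) = Add(Mul(Rational(1, 10), Pow(Add(10, -3), -1), Add(-6, -2600, Mul(4, Add(10, -3)))), Pow(81, 2)) = Add(Mul(Rational(1, 10), Pow(7, -1), Add(-6, -2600, Mul(4, 7))), 6561) = Add(Mul(Rational(1, 10), Rational(1, 7), Add(-6, -2600, 28)), 6561) = Add(Mul(Rational(1, 10), Rational(1, 7), -2578), 6561) = Add(Rational(-1289, 35), 6561) = Rational(228346, 35)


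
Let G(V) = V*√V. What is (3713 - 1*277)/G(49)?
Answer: 3436/343 ≈ 10.017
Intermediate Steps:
G(V) = V^(3/2)
(3713 - 1*277)/G(49) = (3713 - 1*277)/(49^(3/2)) = (3713 - 277)/343 = 3436*(1/343) = 3436/343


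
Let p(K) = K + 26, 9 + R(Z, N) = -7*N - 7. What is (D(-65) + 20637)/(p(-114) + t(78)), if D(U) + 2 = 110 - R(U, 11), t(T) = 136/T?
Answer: -406341/1682 ≈ -241.58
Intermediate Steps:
R(Z, N) = -16 - 7*N (R(Z, N) = -9 + (-7*N - 7) = -9 + (-7 - 7*N) = -16 - 7*N)
p(K) = 26 + K
D(U) = 201 (D(U) = -2 + (110 - (-16 - 7*11)) = -2 + (110 - (-16 - 77)) = -2 + (110 - 1*(-93)) = -2 + (110 + 93) = -2 + 203 = 201)
(D(-65) + 20637)/(p(-114) + t(78)) = (201 + 20637)/((26 - 114) + 136/78) = 20838/(-88 + 136*(1/78)) = 20838/(-88 + 68/39) = 20838/(-3364/39) = 20838*(-39/3364) = -406341/1682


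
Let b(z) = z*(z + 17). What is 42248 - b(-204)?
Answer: 4100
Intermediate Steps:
b(z) = z*(17 + z)
42248 - b(-204) = 42248 - (-204)*(17 - 204) = 42248 - (-204)*(-187) = 42248 - 1*38148 = 42248 - 38148 = 4100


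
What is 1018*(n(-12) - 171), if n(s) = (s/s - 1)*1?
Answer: -174078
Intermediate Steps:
n(s) = 0 (n(s) = (1 - 1)*1 = 0*1 = 0)
1018*(n(-12) - 171) = 1018*(0 - 171) = 1018*(-171) = -174078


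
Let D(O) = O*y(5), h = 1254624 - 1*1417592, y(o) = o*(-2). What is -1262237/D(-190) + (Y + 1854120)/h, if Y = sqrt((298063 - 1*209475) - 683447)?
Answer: -26153383427/38704900 - 31*I*sqrt(619)/162968 ≈ -675.71 - 0.0047327*I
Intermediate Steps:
y(o) = -2*o
h = -162968 (h = 1254624 - 1417592 = -162968)
D(O) = -10*O (D(O) = O*(-2*5) = O*(-10) = -10*O)
Y = 31*I*sqrt(619) (Y = sqrt((298063 - 209475) - 683447) = sqrt(88588 - 683447) = sqrt(-594859) = 31*I*sqrt(619) ≈ 771.27*I)
-1262237/D(-190) + (Y + 1854120)/h = -1262237/((-10*(-190))) + (31*I*sqrt(619) + 1854120)/(-162968) = -1262237/1900 + (1854120 + 31*I*sqrt(619))*(-1/162968) = -1262237*1/1900 + (-231765/20371 - 31*I*sqrt(619)/162968) = -1262237/1900 + (-231765/20371 - 31*I*sqrt(619)/162968) = -26153383427/38704900 - 31*I*sqrt(619)/162968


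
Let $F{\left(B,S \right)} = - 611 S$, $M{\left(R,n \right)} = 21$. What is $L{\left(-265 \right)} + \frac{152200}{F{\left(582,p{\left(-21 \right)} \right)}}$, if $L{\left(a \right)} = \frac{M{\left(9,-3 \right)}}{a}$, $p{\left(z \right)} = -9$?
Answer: $\frac{40217521}{1457235} \approx 27.599$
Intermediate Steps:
$L{\left(a \right)} = \frac{21}{a}$
$L{\left(-265 \right)} + \frac{152200}{F{\left(582,p{\left(-21 \right)} \right)}} = \frac{21}{-265} + \frac{152200}{\left(-611\right) \left(-9\right)} = 21 \left(- \frac{1}{265}\right) + \frac{152200}{5499} = - \frac{21}{265} + 152200 \cdot \frac{1}{5499} = - \frac{21}{265} + \frac{152200}{5499} = \frac{40217521}{1457235}$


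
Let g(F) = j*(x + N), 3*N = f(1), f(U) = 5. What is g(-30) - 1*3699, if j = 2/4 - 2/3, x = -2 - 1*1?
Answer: -33289/9 ≈ -3698.8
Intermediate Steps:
N = 5/3 (N = (⅓)*5 = 5/3 ≈ 1.6667)
x = -3 (x = -2 - 1 = -3)
j = -⅙ (j = 2*(¼) - 2*⅓ = ½ - ⅔ = -⅙ ≈ -0.16667)
g(F) = 2/9 (g(F) = -(-3 + 5/3)/6 = -⅙*(-4/3) = 2/9)
g(-30) - 1*3699 = 2/9 - 1*3699 = 2/9 - 3699 = -33289/9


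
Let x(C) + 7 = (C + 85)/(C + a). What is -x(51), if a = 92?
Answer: 865/143 ≈ 6.0490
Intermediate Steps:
x(C) = -7 + (85 + C)/(92 + C) (x(C) = -7 + (C + 85)/(C + 92) = -7 + (85 + C)/(92 + C))
-x(51) = -(-559 - 6*51)/(92 + 51) = -(-559 - 306)/143 = -(-865)/143 = -1*(-865/143) = 865/143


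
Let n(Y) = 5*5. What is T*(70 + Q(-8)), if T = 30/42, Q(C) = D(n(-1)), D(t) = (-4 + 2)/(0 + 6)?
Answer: 1045/21 ≈ 49.762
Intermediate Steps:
n(Y) = 25
D(t) = -1/3 (D(t) = -2/6 = -2*1/6 = -1/3)
Q(C) = -1/3
T = 5/7 (T = 30*(1/42) = 5/7 ≈ 0.71429)
T*(70 + Q(-8)) = 5*(70 - 1/3)/7 = (5/7)*(209/3) = 1045/21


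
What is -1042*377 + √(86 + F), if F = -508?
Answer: -392834 + I*√422 ≈ -3.9283e+5 + 20.543*I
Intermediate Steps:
-1042*377 + √(86 + F) = -1042*377 + √(86 - 508) = -392834 + √(-422) = -392834 + I*√422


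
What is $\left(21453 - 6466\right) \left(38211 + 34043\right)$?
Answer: $1082870698$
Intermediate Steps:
$\left(21453 - 6466\right) \left(38211 + 34043\right) = 14987 \cdot 72254 = 1082870698$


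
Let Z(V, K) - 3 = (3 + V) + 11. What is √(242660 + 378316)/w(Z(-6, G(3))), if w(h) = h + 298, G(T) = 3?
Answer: 4*√38811/309 ≈ 2.5502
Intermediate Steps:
Z(V, K) = 17 + V (Z(V, K) = 3 + ((3 + V) + 11) = 3 + (14 + V) = 17 + V)
w(h) = 298 + h
√(242660 + 378316)/w(Z(-6, G(3))) = √(242660 + 378316)/(298 + (17 - 6)) = √620976/(298 + 11) = (4*√38811)/309 = (4*√38811)*(1/309) = 4*√38811/309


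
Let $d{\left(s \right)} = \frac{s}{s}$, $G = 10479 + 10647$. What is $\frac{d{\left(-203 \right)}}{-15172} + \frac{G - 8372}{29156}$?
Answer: $\frac{48368633}{110588708} \approx 0.43737$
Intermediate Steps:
$G = 21126$
$d{\left(s \right)} = 1$
$\frac{d{\left(-203 \right)}}{-15172} + \frac{G - 8372}{29156} = 1 \frac{1}{-15172} + \frac{21126 - 8372}{29156} = 1 \left(- \frac{1}{15172}\right) + \left(21126 - 8372\right) \frac{1}{29156} = - \frac{1}{15172} + 12754 \cdot \frac{1}{29156} = - \frac{1}{15172} + \frac{6377}{14578} = \frac{48368633}{110588708}$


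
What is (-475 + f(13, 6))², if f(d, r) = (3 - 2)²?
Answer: 224676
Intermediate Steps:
f(d, r) = 1 (f(d, r) = 1² = 1)
(-475 + f(13, 6))² = (-475 + 1)² = (-474)² = 224676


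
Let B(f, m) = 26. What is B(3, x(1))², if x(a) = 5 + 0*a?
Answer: 676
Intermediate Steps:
x(a) = 5 (x(a) = 5 + 0 = 5)
B(3, x(1))² = 26² = 676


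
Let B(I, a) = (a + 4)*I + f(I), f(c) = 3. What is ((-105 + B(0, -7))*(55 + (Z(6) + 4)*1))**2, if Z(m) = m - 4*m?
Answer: 17489124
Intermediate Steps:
Z(m) = -3*m
B(I, a) = 3 + I*(4 + a) (B(I, a) = (a + 4)*I + 3 = (4 + a)*I + 3 = I*(4 + a) + 3 = 3 + I*(4 + a))
((-105 + B(0, -7))*(55 + (Z(6) + 4)*1))**2 = ((-105 + (3 + 4*0 + 0*(-7)))*(55 + (-3*6 + 4)*1))**2 = ((-105 + (3 + 0 + 0))*(55 + (-18 + 4)*1))**2 = ((-105 + 3)*(55 - 14*1))**2 = (-102*(55 - 14))**2 = (-102*41)**2 = (-4182)**2 = 17489124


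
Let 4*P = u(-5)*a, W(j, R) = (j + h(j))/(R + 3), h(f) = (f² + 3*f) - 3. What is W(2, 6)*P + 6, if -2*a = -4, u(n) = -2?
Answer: 5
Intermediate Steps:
a = 2 (a = -½*(-4) = 2)
h(f) = -3 + f² + 3*f
W(j, R) = (-3 + j² + 4*j)/(3 + R) (W(j, R) = (j + (-3 + j² + 3*j))/(R + 3) = (-3 + j² + 4*j)/(3 + R))
P = -1 (P = (-2*2)/4 = (¼)*(-4) = -1)
W(2, 6)*P + 6 = ((-3 + 2² + 4*2)/(3 + 6))*(-1) + 6 = ((-3 + 4 + 8)/9)*(-1) + 6 = ((⅑)*9)*(-1) + 6 = 1*(-1) + 6 = -1 + 6 = 5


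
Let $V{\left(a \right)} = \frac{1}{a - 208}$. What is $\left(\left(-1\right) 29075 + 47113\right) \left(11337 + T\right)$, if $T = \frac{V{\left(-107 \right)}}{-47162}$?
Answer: $\frac{1519005342429109}{7428015} \approx 2.045 \cdot 10^{8}$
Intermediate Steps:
$V{\left(a \right)} = \frac{1}{-208 + a}$
$T = \frac{1}{14856030}$ ($T = \frac{1}{\left(-208 - 107\right) \left(-47162\right)} = \frac{1}{-315} \left(- \frac{1}{47162}\right) = \left(- \frac{1}{315}\right) \left(- \frac{1}{47162}\right) = \frac{1}{14856030} \approx 6.7313 \cdot 10^{-8}$)
$\left(\left(-1\right) 29075 + 47113\right) \left(11337 + T\right) = \left(\left(-1\right) 29075 + 47113\right) \left(11337 + \frac{1}{14856030}\right) = \left(-29075 + 47113\right) \frac{168422812111}{14856030} = 18038 \cdot \frac{168422812111}{14856030} = \frac{1519005342429109}{7428015}$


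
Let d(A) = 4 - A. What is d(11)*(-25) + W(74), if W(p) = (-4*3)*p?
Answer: -713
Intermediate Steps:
W(p) = -12*p
d(11)*(-25) + W(74) = (4 - 1*11)*(-25) - 12*74 = (4 - 11)*(-25) - 888 = -7*(-25) - 888 = 175 - 888 = -713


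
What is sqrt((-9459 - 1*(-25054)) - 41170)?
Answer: 5*I*sqrt(1023) ≈ 159.92*I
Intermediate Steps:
sqrt((-9459 - 1*(-25054)) - 41170) = sqrt((-9459 + 25054) - 41170) = sqrt(15595 - 41170) = sqrt(-25575) = 5*I*sqrt(1023)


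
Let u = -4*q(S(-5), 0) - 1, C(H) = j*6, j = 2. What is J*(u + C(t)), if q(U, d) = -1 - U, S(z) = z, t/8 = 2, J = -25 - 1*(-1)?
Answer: 120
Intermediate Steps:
J = -24 (J = -25 + 1 = -24)
t = 16 (t = 8*2 = 16)
C(H) = 12 (C(H) = 2*6 = 12)
u = -17 (u = -4*(-1 - 1*(-5)) - 1 = -4*(-1 + 5) - 1 = -4*4 - 1 = -16 - 1 = -17)
J*(u + C(t)) = -24*(-17 + 12) = -24*(-5) = 120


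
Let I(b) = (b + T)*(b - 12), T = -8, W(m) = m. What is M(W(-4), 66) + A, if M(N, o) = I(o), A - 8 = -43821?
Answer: -40681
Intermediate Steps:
A = -43813 (A = 8 - 43821 = -43813)
I(b) = (-12 + b)*(-8 + b) (I(b) = (b - 8)*(b - 12) = (-8 + b)*(-12 + b) = (-12 + b)*(-8 + b))
M(N, o) = 96 + o² - 20*o
M(W(-4), 66) + A = (96 + 66² - 20*66) - 43813 = (96 + 4356 - 1320) - 43813 = 3132 - 43813 = -40681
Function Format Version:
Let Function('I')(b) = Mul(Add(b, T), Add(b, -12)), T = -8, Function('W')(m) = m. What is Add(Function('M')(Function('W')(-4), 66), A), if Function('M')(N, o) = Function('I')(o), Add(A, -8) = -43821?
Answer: -40681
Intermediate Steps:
A = -43813 (A = Add(8, -43821) = -43813)
Function('I')(b) = Mul(Add(-12, b), Add(-8, b)) (Function('I')(b) = Mul(Add(b, -8), Add(b, -12)) = Mul(Add(-8, b), Add(-12, b)) = Mul(Add(-12, b), Add(-8, b)))
Function('M')(N, o) = Add(96, Pow(o, 2), Mul(-20, o))
Add(Function('M')(Function('W')(-4), 66), A) = Add(Add(96, Pow(66, 2), Mul(-20, 66)), -43813) = Add(Add(96, 4356, -1320), -43813) = Add(3132, -43813) = -40681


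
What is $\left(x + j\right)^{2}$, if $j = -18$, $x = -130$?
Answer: $21904$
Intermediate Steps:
$\left(x + j\right)^{2} = \left(-130 - 18\right)^{2} = \left(-148\right)^{2} = 21904$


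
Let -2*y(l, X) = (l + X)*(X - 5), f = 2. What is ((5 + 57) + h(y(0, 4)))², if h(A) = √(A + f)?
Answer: 4096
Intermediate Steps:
y(l, X) = -(-5 + X)*(X + l)/2 (y(l, X) = -(l + X)*(X - 5)/2 = -(X + l)*(-5 + X)/2 = -(-5 + X)*(X + l)/2)
h(A) = √(2 + A) (h(A) = √(A + 2) = √(2 + A))
((5 + 57) + h(y(0, 4)))² = ((5 + 57) + √(2 + (-½*4² + (5/2)*4 + (5/2)*0 - ½*4*0)))² = (62 + √(2 + (-½*16 + 10 + 0 + 0)))² = (62 + √(2 + (-8 + 10 + 0 + 0)))² = (62 + √(2 + 2))² = (62 + √4)² = (62 + 2)² = 64² = 4096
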